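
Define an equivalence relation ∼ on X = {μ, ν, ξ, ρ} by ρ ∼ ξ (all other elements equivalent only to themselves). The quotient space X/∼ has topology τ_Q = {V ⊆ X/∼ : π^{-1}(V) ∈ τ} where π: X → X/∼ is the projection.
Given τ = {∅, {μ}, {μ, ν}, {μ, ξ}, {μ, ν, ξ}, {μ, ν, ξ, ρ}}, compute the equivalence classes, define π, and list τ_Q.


X/∼ = {[μ], [ν], [ξ=ρ]}; |τ_Q| = 4.

Equivalence classes: [μ], [ν], [ξ=ρ].
Quotient map π: X → X/∼ sends μ ↦ [μ], ν ↦ [ν], ξ ↦ [ξ=ρ], ρ ↦ [ξ=ρ].
For each subset V ⊆ X/∼, compute π^{-1}(V) ⊆ X and check whether π^{-1}(V) ∈ τ. V is open in τ_Q iff π^{-1}(V) ∈ τ.
  V = {}: π^{-1}(V) = ∅ ∈ τ ✓.
  V = {[μ]}: π^{-1}(V) = {μ} ∈ τ ✓.
  V = {[ν]}: π^{-1}(V) = {ν} ∉ τ ✗.
  V = {[μ], [ν]}: π^{-1}(V) = {μ, ν} ∈ τ ✓.
  V = {[ξ=ρ]}: π^{-1}(V) = {ξ, ρ} ∉ τ ✗.
  V = {[μ], [ξ=ρ]}: π^{-1}(V) = {μ, ξ, ρ} ∉ τ ✗.
  V = {[ν], [ξ=ρ]}: π^{-1}(V) = {ν, ξ, ρ} ∉ τ ✗.
  V = {[μ], [ν], [ξ=ρ]}: π^{-1}(V) = {μ, ν, ξ, ρ} ∈ τ ✓.
Open sets in the quotient: τ_Q = {{}, {[μ]}, {[μ], [ν]}, {[μ], [ν], [ξ=ρ]}} (4 elements).


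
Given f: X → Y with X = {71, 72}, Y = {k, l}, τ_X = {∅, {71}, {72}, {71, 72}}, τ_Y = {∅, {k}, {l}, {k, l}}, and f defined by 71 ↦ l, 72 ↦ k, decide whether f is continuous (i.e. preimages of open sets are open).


f IS continuous.

Compute f^{-1}(U) for each U ∈ τ_Y:
  U = ∅: f^{-1}(U) = ∅ ∈ τ_X ✓.
  U = {k}: f^{-1}(U) = {72} ∈ τ_X ✓.
  U = {l}: f^{-1}(U) = {71} ∈ τ_X ✓.
  U = {k, l}: f^{-1}(U) = {71, 72} ∈ τ_X ✓.
Every preimage lies in τ_X, so f IS continuous.


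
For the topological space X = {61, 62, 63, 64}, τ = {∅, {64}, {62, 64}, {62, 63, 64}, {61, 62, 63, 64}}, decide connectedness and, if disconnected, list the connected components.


(X, τ) is connected.

Find clopen sets (U ∈ τ with X ∖ U ∈ τ):
  U = ∅, X ∖ U = {61, 62, 63, 64} — both open, so U is clopen.
  U = {61, 62, 63, 64}, X ∖ U = ∅ — both open, so U is clopen.
Only trivial clopens (∅ and X) exist, so (X, τ) is connected.
Compute connected components by grouping points that agree on all clopens:
  component: {61, 62, 63, 64}


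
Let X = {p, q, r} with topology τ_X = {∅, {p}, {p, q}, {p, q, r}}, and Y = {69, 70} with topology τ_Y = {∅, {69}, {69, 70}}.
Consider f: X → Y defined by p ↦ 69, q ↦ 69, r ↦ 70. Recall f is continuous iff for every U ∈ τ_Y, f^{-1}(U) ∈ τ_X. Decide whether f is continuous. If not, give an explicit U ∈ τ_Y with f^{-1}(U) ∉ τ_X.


f IS continuous.

Compute f^{-1}(U) for each U ∈ τ_Y:
  U = ∅: f^{-1}(U) = ∅ ∈ τ_X ✓.
  U = {69}: f^{-1}(U) = {p, q} ∈ τ_X ✓.
  U = {69, 70}: f^{-1}(U) = {p, q, r} ∈ τ_X ✓.
Every preimage lies in τ_X, so f IS continuous.


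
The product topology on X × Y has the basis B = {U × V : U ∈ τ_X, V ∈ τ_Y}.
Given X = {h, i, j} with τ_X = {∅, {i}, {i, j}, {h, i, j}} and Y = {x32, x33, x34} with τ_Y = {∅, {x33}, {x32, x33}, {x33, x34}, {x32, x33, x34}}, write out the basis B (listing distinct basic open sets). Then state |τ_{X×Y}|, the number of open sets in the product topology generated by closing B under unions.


Basis B = {∅ × ∅, {i} × {x33}, {i} × {x32, x33}, {i} × {x33, x34}, {i, j} × {x33}, {h, i, j} × {x33}, {i} × {x32, x33, x34}, {i, j} × {x32, x33}, {i, j} × {x33, x34}, {h, i, j} × {x32, x33}, {h, i, j} × {x33, x34}, {i, j} × {x32, x33, x34}, {h, i, j} × {x32, x33, x34}}; |τ_{X×Y}| = 30.

Enumerate products U × V with U ∈ τ_X, V ∈ τ_Y (deduplicated):
  ∅ × ∅ = {} (∅)
  {i} × {x33} = {(i,x33)}
  {i} × {x32, x33} = {(i,x32), (i,x33)}
  {i} × {x33, x34} = {(i,x33), (i,x34)}
  {i, j} × {x33} = {(i,x33), (j,x33)}
  {h, i, j} × {x33} = {(h,x33), (i,x33), (j,x33)}
  {i} × {x32, x33, x34} = {(i,x32), (i,x33), (i,x34)}
  {i, j} × {x32, x33} = {(i,x32), (i,x33), (j,x32), (j,x33)}
  {i, j} × {x33, x34} = {(i,x33), (i,x34), (j,x33), (j,x34)}
  {h, i, j} × {x32, x33} = {(h,x32), (h,x33), (i,x32), (i,x33), (j,x32), (j,x33)}
  {h, i, j} × {x33, x34} = {(h,x33), (h,x34), (i,x33), (i,x34), (j,x33), (j,x34)}
  {i, j} × {x32, x33, x34} = {(i,x32), (i,x33), (i,x34), (j,x32), (j,x33), (j,x34)}
  {h, i, j} × {x32, x33, x34} = {(h,x32), (h,x33), (h,x34), (i,x32), (i,x33), (i,x34), (j,x32), (j,x33), (j,x34)}
These 13 distinct sets form the basis B.
Close under arbitrary unions to get τ_{X×Y}; counting gives |τ_{X×Y}| = 30.


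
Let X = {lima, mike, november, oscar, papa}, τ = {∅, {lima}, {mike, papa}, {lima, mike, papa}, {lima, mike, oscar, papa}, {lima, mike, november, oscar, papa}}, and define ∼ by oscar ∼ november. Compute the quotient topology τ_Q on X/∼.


X/∼ = {[lima], [mike], [november=oscar], [papa]}; |τ_Q| = 5.

Equivalence classes: [lima], [mike], [november=oscar], [papa].
Quotient map π: X → X/∼ sends lima ↦ [lima], mike ↦ [mike], november ↦ [november=oscar], oscar ↦ [november=oscar], papa ↦ [papa].
For each subset V ⊆ X/∼, compute π^{-1}(V) ⊆ X and check whether π^{-1}(V) ∈ τ. V is open in τ_Q iff π^{-1}(V) ∈ τ.
  V = {}: π^{-1}(V) = ∅ ∈ τ ✓.
  V = {[lima]}: π^{-1}(V) = {lima} ∈ τ ✓.
  V = {[mike]}: π^{-1}(V) = {mike} ∉ τ ✗.
  V = {[lima], [mike]}: π^{-1}(V) = {lima, mike} ∉ τ ✗.
  V = {[november=oscar]}: π^{-1}(V) = {november, oscar} ∉ τ ✗.
  V = {[lima], [november=oscar]}: π^{-1}(V) = {lima, november, oscar} ∉ τ ✗.
  V = {[mike], [november=oscar]}: π^{-1}(V) = {mike, november, oscar} ∉ τ ✗.
  V = {[lima], [mike], [november=oscar]}: π^{-1}(V) = {lima, mike, november, oscar} ∉ τ ✗.
  V = {[papa]}: π^{-1}(V) = {papa} ∉ τ ✗.
  V = {[lima], [papa]}: π^{-1}(V) = {lima, papa} ∉ τ ✗.
  V = {[mike], [papa]}: π^{-1}(V) = {mike, papa} ∈ τ ✓.
  V = {[lima], [mike], [papa]}: π^{-1}(V) = {lima, mike, papa} ∈ τ ✓.
  V = {[november=oscar], [papa]}: π^{-1}(V) = {november, oscar, papa} ∉ τ ✗.
  V = {[lima], [november=oscar], [papa]}: π^{-1}(V) = {lima, november, oscar, papa} ∉ τ ✗.
  V = {[mike], [november=oscar], [papa]}: π^{-1}(V) = {mike, november, oscar, papa} ∉ τ ✗.
  V = {[lima], [mike], [november=oscar], [papa]}: π^{-1}(V) = {lima, mike, november, oscar, papa} ∈ τ ✓.
Open sets in the quotient: τ_Q = {{}, {[lima]}, {[mike], [papa]}, {[lima], [mike], [papa]}, {[lima], [mike], [november=oscar], [papa]}} (5 elements).


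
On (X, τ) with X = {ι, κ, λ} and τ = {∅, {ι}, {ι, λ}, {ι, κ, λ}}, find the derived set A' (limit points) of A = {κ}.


A' = ∅

For each x ∈ X, list the open sets U ∈ τ with x ∈ U, then check whether U ∩ (A ∖ {x}) ≠ ∅ for every such U.
  x = ι: open {ι} ∋ x has {ι} ∩ (A ∖ {ι}) = ∅, so x is NOT a limit point.
  x = κ: open {ι, κ, λ} ∋ x has {ι, κ, λ} ∩ (A ∖ {κ}) = ∅, so x is NOT a limit point.
  x = λ: open {ι, λ} ∋ x has {ι, λ} ∩ (A ∖ {λ}) = ∅, so x is NOT a limit point.
Collecting: A' = ∅.


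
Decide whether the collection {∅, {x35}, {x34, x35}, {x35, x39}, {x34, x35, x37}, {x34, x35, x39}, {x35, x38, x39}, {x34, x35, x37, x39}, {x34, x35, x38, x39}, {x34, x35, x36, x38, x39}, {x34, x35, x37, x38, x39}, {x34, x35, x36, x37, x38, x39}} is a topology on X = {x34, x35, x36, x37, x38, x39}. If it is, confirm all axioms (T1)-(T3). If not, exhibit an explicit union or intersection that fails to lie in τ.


τ IS a topology on X.

Axiom (T1): ∅ ∈ τ? Yes; X ∈ τ? Yes.
Axiom (T2/T3): check pairwise unions and intersections of members of τ.
All pairwise intersections and unions checked — each lies in τ. Therefore τ satisfies (T1), (T2), (T3): it IS a topology on X.


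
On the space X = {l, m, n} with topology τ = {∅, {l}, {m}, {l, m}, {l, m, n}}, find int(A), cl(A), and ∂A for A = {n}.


int(A) = ∅, cl(A) = {n}, ∂A = {n}.

Closed sets in (X, τ) are complements of opens:
  closed(X, τ) = {∅, {n}, {l, n}, {m, n}, {l, m, n}}.
int(A) = ⋃ {U ∈ τ : U ⊆ A}. Opens contained in A: ∅.
Taking the union of these: int(A) = ∅.
cl(A) = ⋂ {C closed : A ⊆ C}. Closed sets containing A: {n}, {l, n}, {m, n}, {l, m, n}.
Intersecting these: cl(A) = {n}.
∂A = cl(A) ∖ int(A) = {n} ∖ ∅ = {n}.


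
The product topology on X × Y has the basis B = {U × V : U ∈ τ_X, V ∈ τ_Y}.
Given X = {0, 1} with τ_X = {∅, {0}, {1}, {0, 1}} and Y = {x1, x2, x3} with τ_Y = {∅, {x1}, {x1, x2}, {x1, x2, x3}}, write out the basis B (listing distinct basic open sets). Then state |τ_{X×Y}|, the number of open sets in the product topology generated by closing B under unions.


Basis B = {∅ × ∅, {0} × {x1}, {1} × {x1}, {0} × {x1, x2}, {0, 1} × {x1}, {1} × {x1, x2}, {0} × {x1, x2, x3}, {1} × {x1, x2, x3}, {0, 1} × {x1, x2}, {0, 1} × {x1, x2, x3}}; |τ_{X×Y}| = 16.

Enumerate products U × V with U ∈ τ_X, V ∈ τ_Y (deduplicated):
  ∅ × ∅ = {} (∅)
  {0} × {x1} = {(0,x1)}
  {1} × {x1} = {(1,x1)}
  {0} × {x1, x2} = {(0,x1), (0,x2)}
  {0, 1} × {x1} = {(0,x1), (1,x1)}
  {1} × {x1, x2} = {(1,x1), (1,x2)}
  {0} × {x1, x2, x3} = {(0,x1), (0,x2), (0,x3)}
  {1} × {x1, x2, x3} = {(1,x1), (1,x2), (1,x3)}
  {0, 1} × {x1, x2} = {(0,x1), (0,x2), (1,x1), (1,x2)}
  {0, 1} × {x1, x2, x3} = {(0,x1), (0,x2), (0,x3), (1,x1), (1,x2), (1,x3)}
These 10 distinct sets form the basis B.
Close under arbitrary unions to get τ_{X×Y}; counting gives |τ_{X×Y}| = 16.


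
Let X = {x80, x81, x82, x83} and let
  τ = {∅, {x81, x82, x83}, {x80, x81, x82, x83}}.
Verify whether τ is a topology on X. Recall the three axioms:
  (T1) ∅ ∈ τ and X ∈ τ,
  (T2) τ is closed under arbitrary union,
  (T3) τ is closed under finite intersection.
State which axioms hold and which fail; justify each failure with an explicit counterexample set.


τ IS a topology on X.

Axiom (T1): ∅ ∈ τ? Yes; X ∈ τ? Yes.
Axiom (T2/T3): check pairwise unions and intersections of members of τ.
All pairwise intersections and unions checked — each lies in τ. Therefore τ satisfies (T1), (T2), (T3): it IS a topology on X.


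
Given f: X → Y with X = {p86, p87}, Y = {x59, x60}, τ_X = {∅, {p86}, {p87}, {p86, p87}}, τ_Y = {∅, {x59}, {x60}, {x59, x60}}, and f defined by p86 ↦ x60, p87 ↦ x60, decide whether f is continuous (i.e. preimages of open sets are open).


f IS continuous.

Compute f^{-1}(U) for each U ∈ τ_Y:
  U = ∅: f^{-1}(U) = ∅ ∈ τ_X ✓.
  U = {x59}: f^{-1}(U) = ∅ ∈ τ_X ✓.
  U = {x60}: f^{-1}(U) = {p86, p87} ∈ τ_X ✓.
  U = {x59, x60}: f^{-1}(U) = {p86, p87} ∈ τ_X ✓.
Every preimage lies in τ_X, so f IS continuous.


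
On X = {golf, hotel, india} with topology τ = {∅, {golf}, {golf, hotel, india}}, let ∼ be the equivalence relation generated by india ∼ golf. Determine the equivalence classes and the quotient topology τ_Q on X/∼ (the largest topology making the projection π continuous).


X/∼ = {[golf=india], [hotel]}; |τ_Q| = 2.

Equivalence classes: [golf=india], [hotel].
Quotient map π: X → X/∼ sends golf ↦ [golf=india], hotel ↦ [hotel], india ↦ [golf=india].
For each subset V ⊆ X/∼, compute π^{-1}(V) ⊆ X and check whether π^{-1}(V) ∈ τ. V is open in τ_Q iff π^{-1}(V) ∈ τ.
  V = {}: π^{-1}(V) = ∅ ∈ τ ✓.
  V = {[golf=india]}: π^{-1}(V) = {golf, india} ∉ τ ✗.
  V = {[hotel]}: π^{-1}(V) = {hotel} ∉ τ ✗.
  V = {[golf=india], [hotel]}: π^{-1}(V) = {golf, hotel, india} ∈ τ ✓.
Open sets in the quotient: τ_Q = {{}, {[golf=india], [hotel]}} (2 elements).


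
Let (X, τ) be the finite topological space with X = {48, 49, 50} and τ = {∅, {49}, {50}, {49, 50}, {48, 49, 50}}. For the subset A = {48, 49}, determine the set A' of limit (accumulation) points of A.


A' = {48}

For each x ∈ X, list the open sets U ∈ τ with x ∈ U, then check whether U ∩ (A ∖ {x}) ≠ ∅ for every such U.
  x = 48: opens ∋ x are {48, 49, 50}; each meets A ∖ {48}, so x IS a limit point.
  x = 49: open {49} ∋ x has {49} ∩ (A ∖ {49}) = ∅, so x is NOT a limit point.
  x = 50: open {50} ∋ x has {50} ∩ (A ∖ {50}) = ∅, so x is NOT a limit point.
Collecting: A' = {48}.


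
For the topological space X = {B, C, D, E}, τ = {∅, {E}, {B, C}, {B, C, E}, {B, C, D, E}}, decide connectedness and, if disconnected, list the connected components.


(X, τ) is connected.

Find clopen sets (U ∈ τ with X ∖ U ∈ τ):
  U = ∅, X ∖ U = {B, C, D, E} — both open, so U is clopen.
  U = {B, C, D, E}, X ∖ U = ∅ — both open, so U is clopen.
Only trivial clopens (∅ and X) exist, so (X, τ) is connected.
Compute connected components by grouping points that agree on all clopens:
  component: {B, C, D, E}


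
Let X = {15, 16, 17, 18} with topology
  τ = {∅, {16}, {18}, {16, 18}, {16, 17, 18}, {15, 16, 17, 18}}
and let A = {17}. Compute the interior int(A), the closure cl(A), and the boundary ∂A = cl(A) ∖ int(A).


int(A) = ∅, cl(A) = {15, 17}, ∂A = {15, 17}.

Closed sets in (X, τ) are complements of opens:
  closed(X, τ) = {∅, {15}, {15, 17}, {15, 16, 17}, {15, 17, 18}, {15, 16, 17, 18}}.
int(A) = ⋃ {U ∈ τ : U ⊆ A}. Opens contained in A: ∅.
Taking the union of these: int(A) = ∅.
cl(A) = ⋂ {C closed : A ⊆ C}. Closed sets containing A: {15, 17}, {15, 16, 17}, {15, 17, 18}, {15, 16, 17, 18}.
Intersecting these: cl(A) = {15, 17}.
∂A = cl(A) ∖ int(A) = {15, 17} ∖ ∅ = {15, 17}.


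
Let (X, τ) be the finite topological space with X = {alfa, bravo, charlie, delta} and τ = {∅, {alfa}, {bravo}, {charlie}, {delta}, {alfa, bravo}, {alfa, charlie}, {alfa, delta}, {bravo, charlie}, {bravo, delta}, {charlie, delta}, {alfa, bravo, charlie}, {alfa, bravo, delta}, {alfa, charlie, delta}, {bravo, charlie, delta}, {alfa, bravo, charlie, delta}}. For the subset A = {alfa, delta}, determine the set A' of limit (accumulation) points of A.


A' = ∅

For each x ∈ X, list the open sets U ∈ τ with x ∈ U, then check whether U ∩ (A ∖ {x}) ≠ ∅ for every such U.
  x = alfa: open {alfa} ∋ x has {alfa} ∩ (A ∖ {alfa}) = ∅, so x is NOT a limit point.
  x = bravo: open {bravo} ∋ x has {bravo} ∩ (A ∖ {bravo}) = ∅, so x is NOT a limit point.
  x = charlie: open {charlie} ∋ x has {charlie} ∩ (A ∖ {charlie}) = ∅, so x is NOT a limit point.
  x = delta: open {delta} ∋ x has {delta} ∩ (A ∖ {delta}) = ∅, so x is NOT a limit point.
Collecting: A' = ∅.


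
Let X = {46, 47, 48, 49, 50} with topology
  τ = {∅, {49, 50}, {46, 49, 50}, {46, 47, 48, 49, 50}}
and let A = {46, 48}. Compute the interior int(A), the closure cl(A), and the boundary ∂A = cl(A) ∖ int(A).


int(A) = ∅, cl(A) = {46, 47, 48}, ∂A = {46, 47, 48}.

Closed sets in (X, τ) are complements of opens:
  closed(X, τ) = {∅, {47, 48}, {46, 47, 48}, {46, 47, 48, 49, 50}}.
int(A) = ⋃ {U ∈ τ : U ⊆ A}. Opens contained in A: ∅.
Taking the union of these: int(A) = ∅.
cl(A) = ⋂ {C closed : A ⊆ C}. Closed sets containing A: {46, 47, 48}, {46, 47, 48, 49, 50}.
Intersecting these: cl(A) = {46, 47, 48}.
∂A = cl(A) ∖ int(A) = {46, 47, 48} ∖ ∅ = {46, 47, 48}.


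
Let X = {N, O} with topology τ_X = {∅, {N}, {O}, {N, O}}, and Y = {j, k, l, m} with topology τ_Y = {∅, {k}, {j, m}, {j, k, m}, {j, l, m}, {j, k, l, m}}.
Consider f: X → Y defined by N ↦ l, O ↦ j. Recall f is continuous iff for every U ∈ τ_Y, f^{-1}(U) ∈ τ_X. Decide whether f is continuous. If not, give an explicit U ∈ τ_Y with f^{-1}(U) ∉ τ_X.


f IS continuous.

Compute f^{-1}(U) for each U ∈ τ_Y:
  U = ∅: f^{-1}(U) = ∅ ∈ τ_X ✓.
  U = {k}: f^{-1}(U) = ∅ ∈ τ_X ✓.
  U = {j, m}: f^{-1}(U) = {O} ∈ τ_X ✓.
  U = {j, k, m}: f^{-1}(U) = {O} ∈ τ_X ✓.
  U = {j, l, m}: f^{-1}(U) = {N, O} ∈ τ_X ✓.
  U = {j, k, l, m}: f^{-1}(U) = {N, O} ∈ τ_X ✓.
Every preimage lies in τ_X, so f IS continuous.


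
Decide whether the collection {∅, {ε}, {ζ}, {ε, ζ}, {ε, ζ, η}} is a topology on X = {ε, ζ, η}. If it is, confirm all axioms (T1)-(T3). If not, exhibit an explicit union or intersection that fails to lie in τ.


τ IS a topology on X.

Axiom (T1): ∅ ∈ τ? Yes; X ∈ τ? Yes.
Axiom (T2/T3): check pairwise unions and intersections of members of τ.
All pairwise intersections and unions checked — each lies in τ. Therefore τ satisfies (T1), (T2), (T3): it IS a topology on X.


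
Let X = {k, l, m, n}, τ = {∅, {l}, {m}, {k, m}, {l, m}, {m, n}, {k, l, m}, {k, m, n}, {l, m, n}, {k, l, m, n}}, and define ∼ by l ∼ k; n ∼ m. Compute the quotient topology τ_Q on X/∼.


X/∼ = {[k=l], [m=n]}; |τ_Q| = 3.

Equivalence classes: [k=l], [m=n].
Quotient map π: X → X/∼ sends k ↦ [k=l], l ↦ [k=l], m ↦ [m=n], n ↦ [m=n].
For each subset V ⊆ X/∼, compute π^{-1}(V) ⊆ X and check whether π^{-1}(V) ∈ τ. V is open in τ_Q iff π^{-1}(V) ∈ τ.
  V = {}: π^{-1}(V) = ∅ ∈ τ ✓.
  V = {[k=l]}: π^{-1}(V) = {k, l} ∉ τ ✗.
  V = {[m=n]}: π^{-1}(V) = {m, n} ∈ τ ✓.
  V = {[k=l], [m=n]}: π^{-1}(V) = {k, l, m, n} ∈ τ ✓.
Open sets in the quotient: τ_Q = {{}, {[m=n]}, {[k=l], [m=n]}} (3 elements).


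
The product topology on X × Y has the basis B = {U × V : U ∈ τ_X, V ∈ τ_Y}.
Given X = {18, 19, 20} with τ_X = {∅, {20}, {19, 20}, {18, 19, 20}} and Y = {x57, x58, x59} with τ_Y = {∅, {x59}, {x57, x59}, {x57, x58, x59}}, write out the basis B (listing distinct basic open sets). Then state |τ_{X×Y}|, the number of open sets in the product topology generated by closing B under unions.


Basis B = {∅ × ∅, {20} × {x59}, {19, 20} × {x59}, {20} × {x57, x59}, {18, 19, 20} × {x59}, {20} × {x57, x58, x59}, {19, 20} × {x57, x59}, {18, 19, 20} × {x57, x59}, {19, 20} × {x57, x58, x59}, {18, 19, 20} × {x57, x58, x59}}; |τ_{X×Y}| = 20.

Enumerate products U × V with U ∈ τ_X, V ∈ τ_Y (deduplicated):
  ∅ × ∅ = {} (∅)
  {20} × {x59} = {(20,x59)}
  {19, 20} × {x59} = {(19,x59), (20,x59)}
  {20} × {x57, x59} = {(20,x57), (20,x59)}
  {18, 19, 20} × {x59} = {(18,x59), (19,x59), (20,x59)}
  {20} × {x57, x58, x59} = {(20,x57), (20,x58), (20,x59)}
  {19, 20} × {x57, x59} = {(19,x57), (19,x59), (20,x57), (20,x59)}
  {18, 19, 20} × {x57, x59} = {(18,x57), (18,x59), (19,x57), (19,x59), (20,x57), (20,x59)}
  {19, 20} × {x57, x58, x59} = {(19,x57), (19,x58), (19,x59), (20,x57), (20,x58), (20,x59)}
  {18, 19, 20} × {x57, x58, x59} = {(18,x57), (18,x58), (18,x59), (19,x57), (19,x58), (19,x59), (20,x57), (20,x58), (20,x59)}
These 10 distinct sets form the basis B.
Close under arbitrary unions to get τ_{X×Y}; counting gives |τ_{X×Y}| = 20.


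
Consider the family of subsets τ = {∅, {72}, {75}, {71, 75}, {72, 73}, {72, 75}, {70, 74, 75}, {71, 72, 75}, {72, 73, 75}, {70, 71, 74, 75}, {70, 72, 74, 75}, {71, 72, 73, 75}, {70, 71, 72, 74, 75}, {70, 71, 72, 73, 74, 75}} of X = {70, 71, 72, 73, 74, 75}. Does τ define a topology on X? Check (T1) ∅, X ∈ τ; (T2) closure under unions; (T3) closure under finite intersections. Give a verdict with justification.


τ is NOT a topology on X.

Axiom (T1): ∅ ∈ τ? Yes; X ∈ τ? Yes.
Axiom (T2/T3): check pairwise unions and intersections of members of τ.
Counterexample for (T2): {72, 73} ∪ {70, 74, 75} = {70, 72, 73, 74, 75} ∉ τ. Therefore τ is NOT a topology.


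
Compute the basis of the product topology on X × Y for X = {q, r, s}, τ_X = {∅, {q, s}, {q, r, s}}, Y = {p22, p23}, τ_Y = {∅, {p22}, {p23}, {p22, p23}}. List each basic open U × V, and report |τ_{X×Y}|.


Basis B = {∅ × ∅, {q, s} × {p22}, {q, s} × {p23}, {q, r, s} × {p22}, {q, r, s} × {p23}, {q, s} × {p22, p23}, {q, r, s} × {p22, p23}}; |τ_{X×Y}| = 9.

Enumerate products U × V with U ∈ τ_X, V ∈ τ_Y (deduplicated):
  ∅ × ∅ = {} (∅)
  {q, s} × {p22} = {(q,p22), (s,p22)}
  {q, s} × {p23} = {(q,p23), (s,p23)}
  {q, r, s} × {p22} = {(q,p22), (r,p22), (s,p22)}
  {q, r, s} × {p23} = {(q,p23), (r,p23), (s,p23)}
  {q, s} × {p22, p23} = {(q,p22), (q,p23), (s,p22), (s,p23)}
  {q, r, s} × {p22, p23} = {(q,p22), (q,p23), (r,p22), (r,p23), (s,p22), (s,p23)}
These 7 distinct sets form the basis B.
Close under arbitrary unions to get τ_{X×Y}; counting gives |τ_{X×Y}| = 9.


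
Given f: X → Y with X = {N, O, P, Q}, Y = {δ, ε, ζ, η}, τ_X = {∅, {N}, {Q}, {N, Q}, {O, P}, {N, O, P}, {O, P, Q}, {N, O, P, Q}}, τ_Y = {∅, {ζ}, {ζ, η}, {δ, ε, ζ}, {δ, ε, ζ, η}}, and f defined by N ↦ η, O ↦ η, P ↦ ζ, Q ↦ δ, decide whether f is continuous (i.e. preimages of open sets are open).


f is NOT continuous.

Compute f^{-1}(U) for each U ∈ τ_Y:
  U = ∅: f^{-1}(U) = ∅ ∈ τ_X ✓.
  U = {ζ}: f^{-1}(U) = {P} ∉ τ_X ✗.
  U = {ζ, η}: f^{-1}(U) = {N, O, P} ∈ τ_X ✓.
  U = {δ, ε, ζ}: f^{-1}(U) = {P, Q} ∉ τ_X ✗.
  U = {δ, ε, ζ, η}: f^{-1}(U) = {N, O, P, Q} ∈ τ_X ✓.
Found U = {ζ} with f^{-1}(U) = {P} not in τ_X. Therefore f is NOT continuous.


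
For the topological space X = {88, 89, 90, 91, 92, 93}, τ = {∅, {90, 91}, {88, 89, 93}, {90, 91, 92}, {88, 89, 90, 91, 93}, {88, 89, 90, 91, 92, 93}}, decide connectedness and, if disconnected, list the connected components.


(X, τ) is disconnected; components = [{88, 89, 93}, {90, 91, 92}].

Find clopen sets (U ∈ τ with X ∖ U ∈ τ):
  U = ∅, X ∖ U = {88, 89, 90, 91, 92, 93} — both open, so U is clopen.
  U = {88, 89, 93}, X ∖ U = {90, 91, 92} — both open, so U is clopen.
  U = {90, 91, 92}, X ∖ U = {88, 89, 93} — both open, so U is clopen.
  U = {88, 89, 90, 91, 92, 93}, X ∖ U = ∅ — both open, so U is clopen.
Nontrivial clopen(s) exist: e.g. {88, 89, 93}. So (X, τ) is disconnected.
Compute connected components by grouping points that agree on all clopens:
  component: {88, 89, 93}
  component: {90, 91, 92}


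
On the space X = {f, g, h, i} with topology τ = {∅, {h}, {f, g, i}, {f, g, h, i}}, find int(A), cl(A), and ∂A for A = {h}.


int(A) = {h}, cl(A) = {h}, ∂A = ∅.

Closed sets in (X, τ) are complements of opens:
  closed(X, τ) = {∅, {h}, {f, g, i}, {f, g, h, i}}.
int(A) = ⋃ {U ∈ τ : U ⊆ A}. Opens contained in A: ∅, {h}.
Taking the union of these: int(A) = {h}.
cl(A) = ⋂ {C closed : A ⊆ C}. Closed sets containing A: {h}, {f, g, h, i}.
Intersecting these: cl(A) = {h}.
∂A = cl(A) ∖ int(A) = {h} ∖ {h} = ∅.


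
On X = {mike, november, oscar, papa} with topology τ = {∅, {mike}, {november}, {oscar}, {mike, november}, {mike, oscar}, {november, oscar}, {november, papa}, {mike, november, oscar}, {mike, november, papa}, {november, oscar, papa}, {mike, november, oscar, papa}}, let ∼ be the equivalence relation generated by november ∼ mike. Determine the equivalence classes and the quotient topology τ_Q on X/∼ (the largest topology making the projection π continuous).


X/∼ = {[mike=november], [oscar], [papa]}; |τ_Q| = 6.

Equivalence classes: [mike=november], [oscar], [papa].
Quotient map π: X → X/∼ sends mike ↦ [mike=november], november ↦ [mike=november], oscar ↦ [oscar], papa ↦ [papa].
For each subset V ⊆ X/∼, compute π^{-1}(V) ⊆ X and check whether π^{-1}(V) ∈ τ. V is open in τ_Q iff π^{-1}(V) ∈ τ.
  V = {}: π^{-1}(V) = ∅ ∈ τ ✓.
  V = {[mike=november]}: π^{-1}(V) = {mike, november} ∈ τ ✓.
  V = {[oscar]}: π^{-1}(V) = {oscar} ∈ τ ✓.
  V = {[mike=november], [oscar]}: π^{-1}(V) = {mike, november, oscar} ∈ τ ✓.
  V = {[papa]}: π^{-1}(V) = {papa} ∉ τ ✗.
  V = {[mike=november], [papa]}: π^{-1}(V) = {mike, november, papa} ∈ τ ✓.
  V = {[oscar], [papa]}: π^{-1}(V) = {oscar, papa} ∉ τ ✗.
  V = {[mike=november], [oscar], [papa]}: π^{-1}(V) = {mike, november, oscar, papa} ∈ τ ✓.
Open sets in the quotient: τ_Q = {{}, {[mike=november]}, {[oscar]}, {[mike=november], [oscar]}, {[mike=november], [papa]}, {[mike=november], [oscar], [papa]}} (6 elements).


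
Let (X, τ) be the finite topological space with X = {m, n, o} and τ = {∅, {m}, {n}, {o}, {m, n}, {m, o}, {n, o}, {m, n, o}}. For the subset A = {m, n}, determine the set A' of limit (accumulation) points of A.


A' = ∅

For each x ∈ X, list the open sets U ∈ τ with x ∈ U, then check whether U ∩ (A ∖ {x}) ≠ ∅ for every such U.
  x = m: open {m} ∋ x has {m} ∩ (A ∖ {m}) = ∅, so x is NOT a limit point.
  x = n: open {n} ∋ x has {n} ∩ (A ∖ {n}) = ∅, so x is NOT a limit point.
  x = o: open {o} ∋ x has {o} ∩ (A ∖ {o}) = ∅, so x is NOT a limit point.
Collecting: A' = ∅.


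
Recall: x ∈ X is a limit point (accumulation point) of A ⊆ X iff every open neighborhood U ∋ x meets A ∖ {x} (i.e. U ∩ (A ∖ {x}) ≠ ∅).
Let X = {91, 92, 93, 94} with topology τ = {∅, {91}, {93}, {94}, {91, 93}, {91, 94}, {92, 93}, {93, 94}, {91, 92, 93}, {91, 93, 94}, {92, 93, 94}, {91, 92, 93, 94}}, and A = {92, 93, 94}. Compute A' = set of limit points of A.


A' = {92}

For each x ∈ X, list the open sets U ∈ τ with x ∈ U, then check whether U ∩ (A ∖ {x}) ≠ ∅ for every such U.
  x = 91: open {91} ∋ x has {91} ∩ (A ∖ {91}) = ∅, so x is NOT a limit point.
  x = 92: opens ∋ x are {92, 93}, {91, 92, 93}, {92, 93, 94}, {91, 92, 93, 94}; each meets A ∖ {92}, so x IS a limit point.
  x = 93: open {93} ∋ x has {93} ∩ (A ∖ {93}) = ∅, so x is NOT a limit point.
  x = 94: open {94} ∋ x has {94} ∩ (A ∖ {94}) = ∅, so x is NOT a limit point.
Collecting: A' = {92}.


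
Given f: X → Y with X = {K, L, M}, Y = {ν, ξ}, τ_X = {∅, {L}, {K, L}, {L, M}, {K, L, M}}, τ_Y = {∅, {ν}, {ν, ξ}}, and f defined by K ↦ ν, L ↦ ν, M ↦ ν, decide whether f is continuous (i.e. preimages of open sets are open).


f IS continuous.

Compute f^{-1}(U) for each U ∈ τ_Y:
  U = ∅: f^{-1}(U) = ∅ ∈ τ_X ✓.
  U = {ν}: f^{-1}(U) = {K, L, M} ∈ τ_X ✓.
  U = {ν, ξ}: f^{-1}(U) = {K, L, M} ∈ τ_X ✓.
Every preimage lies in τ_X, so f IS continuous.


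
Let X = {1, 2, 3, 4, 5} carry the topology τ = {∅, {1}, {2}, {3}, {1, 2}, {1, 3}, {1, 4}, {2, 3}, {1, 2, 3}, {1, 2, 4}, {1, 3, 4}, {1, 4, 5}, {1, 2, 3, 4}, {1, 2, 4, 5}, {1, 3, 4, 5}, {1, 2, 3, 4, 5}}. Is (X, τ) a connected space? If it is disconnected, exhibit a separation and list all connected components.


(X, τ) is disconnected; components = [{2}, {3}, {1, 4, 5}].

Find clopen sets (U ∈ τ with X ∖ U ∈ τ):
  U = ∅, X ∖ U = {1, 2, 3, 4, 5} — both open, so U is clopen.
  U = {2}, X ∖ U = {1, 3, 4, 5} — both open, so U is clopen.
  U = {3}, X ∖ U = {1, 2, 4, 5} — both open, so U is clopen.
  U = {2, 3}, X ∖ U = {1, 4, 5} — both open, so U is clopen.
  U = {1, 4, 5}, X ∖ U = {2, 3} — both open, so U is clopen.
  U = {1, 2, 4, 5}, X ∖ U = {3} — both open, so U is clopen.
  U = {1, 3, 4, 5}, X ∖ U = {2} — both open, so U is clopen.
  U = {1, 2, 3, 4, 5}, X ∖ U = ∅ — both open, so U is clopen.
Nontrivial clopen(s) exist: e.g. {2}. So (X, τ) is disconnected.
Compute connected components by grouping points that agree on all clopens:
  component: {2}
  component: {3}
  component: {1, 4, 5}


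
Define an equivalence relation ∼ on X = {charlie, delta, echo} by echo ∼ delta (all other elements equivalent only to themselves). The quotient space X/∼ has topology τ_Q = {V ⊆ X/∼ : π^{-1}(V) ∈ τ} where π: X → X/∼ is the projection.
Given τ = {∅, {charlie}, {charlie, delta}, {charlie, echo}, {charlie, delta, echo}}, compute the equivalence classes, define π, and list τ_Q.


X/∼ = {[charlie], [delta=echo]}; |τ_Q| = 3.

Equivalence classes: [charlie], [delta=echo].
Quotient map π: X → X/∼ sends charlie ↦ [charlie], delta ↦ [delta=echo], echo ↦ [delta=echo].
For each subset V ⊆ X/∼, compute π^{-1}(V) ⊆ X and check whether π^{-1}(V) ∈ τ. V is open in τ_Q iff π^{-1}(V) ∈ τ.
  V = {}: π^{-1}(V) = ∅ ∈ τ ✓.
  V = {[charlie]}: π^{-1}(V) = {charlie} ∈ τ ✓.
  V = {[delta=echo]}: π^{-1}(V) = {delta, echo} ∉ τ ✗.
  V = {[charlie], [delta=echo]}: π^{-1}(V) = {charlie, delta, echo} ∈ τ ✓.
Open sets in the quotient: τ_Q = {{}, {[charlie]}, {[charlie], [delta=echo]}} (3 elements).


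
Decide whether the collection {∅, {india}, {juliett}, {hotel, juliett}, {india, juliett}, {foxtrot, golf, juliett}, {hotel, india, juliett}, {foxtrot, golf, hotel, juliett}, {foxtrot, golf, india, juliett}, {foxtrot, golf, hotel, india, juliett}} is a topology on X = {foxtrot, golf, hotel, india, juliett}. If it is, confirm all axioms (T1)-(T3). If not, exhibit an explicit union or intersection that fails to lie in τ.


τ IS a topology on X.

Axiom (T1): ∅ ∈ τ? Yes; X ∈ τ? Yes.
Axiom (T2/T3): check pairwise unions and intersections of members of τ.
All pairwise intersections and unions checked — each lies in τ. Therefore τ satisfies (T1), (T2), (T3): it IS a topology on X.


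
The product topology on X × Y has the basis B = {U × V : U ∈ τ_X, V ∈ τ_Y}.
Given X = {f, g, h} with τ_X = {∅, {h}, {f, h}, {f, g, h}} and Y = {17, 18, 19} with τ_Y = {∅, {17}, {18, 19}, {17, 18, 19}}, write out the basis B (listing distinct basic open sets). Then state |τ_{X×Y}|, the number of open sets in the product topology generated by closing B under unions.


Basis B = {∅ × ∅, {h} × {17}, {f, h} × {17}, {h} × {18, 19}, {f, g, h} × {17}, {h} × {17, 18, 19}, {f, h} × {18, 19}, {f, h} × {17, 18, 19}, {f, g, h} × {18, 19}, {f, g, h} × {17, 18, 19}}; |τ_{X×Y}| = 16.

Enumerate products U × V with U ∈ τ_X, V ∈ τ_Y (deduplicated):
  ∅ × ∅ = {} (∅)
  {h} × {17} = {(h,17)}
  {f, h} × {17} = {(f,17), (h,17)}
  {h} × {18, 19} = {(h,18), (h,19)}
  {f, g, h} × {17} = {(f,17), (g,17), (h,17)}
  {h} × {17, 18, 19} = {(h,17), (h,18), (h,19)}
  {f, h} × {18, 19} = {(f,18), (f,19), (h,18), (h,19)}
  {f, h} × {17, 18, 19} = {(f,17), (f,18), (f,19), (h,17), (h,18), (h,19)}
  {f, g, h} × {18, 19} = {(f,18), (f,19), (g,18), (g,19), (h,18), (h,19)}
  {f, g, h} × {17, 18, 19} = {(f,17), (f,18), (f,19), (g,17), (g,18), (g,19), (h,17), (h,18), (h,19)}
These 10 distinct sets form the basis B.
Close under arbitrary unions to get τ_{X×Y}; counting gives |τ_{X×Y}| = 16.


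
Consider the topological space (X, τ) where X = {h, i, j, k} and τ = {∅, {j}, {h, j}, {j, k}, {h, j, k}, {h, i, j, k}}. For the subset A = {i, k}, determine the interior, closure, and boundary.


int(A) = ∅, cl(A) = {i, k}, ∂A = {i, k}.

Closed sets in (X, τ) are complements of opens:
  closed(X, τ) = {∅, {i}, {h, i}, {i, k}, {h, i, k}, {h, i, j, k}}.
int(A) = ⋃ {U ∈ τ : U ⊆ A}. Opens contained in A: ∅.
Taking the union of these: int(A) = ∅.
cl(A) = ⋂ {C closed : A ⊆ C}. Closed sets containing A: {i, k}, {h, i, k}, {h, i, j, k}.
Intersecting these: cl(A) = {i, k}.
∂A = cl(A) ∖ int(A) = {i, k} ∖ ∅ = {i, k}.


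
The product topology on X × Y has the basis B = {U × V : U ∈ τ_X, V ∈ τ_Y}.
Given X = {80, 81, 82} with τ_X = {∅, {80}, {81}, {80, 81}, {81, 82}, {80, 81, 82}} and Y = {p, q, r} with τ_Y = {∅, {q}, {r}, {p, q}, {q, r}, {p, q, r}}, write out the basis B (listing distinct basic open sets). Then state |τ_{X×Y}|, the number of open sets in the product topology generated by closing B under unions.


Basis B = {∅ × ∅, {80} × {q}, {80} × {r}, {81} × {q}, {81} × {r}, {80} × {p, q}, {80} × {q, r}, {80, 81} × {q}, {80, 81} × {r}, {81} × {p, q}, {81} × {q, r}, {81, 82} × {q}, {81, 82} × {r}, {80} × {p, q, r}, {80, 81, 82} × {q}, {80, 81, 82} × {r}, {81} × {p, q, r}, {80, 81} × {p, q}, {80, 81} × {q, r}, {81, 82} × {p, q}, {81, 82} × {q, r}, {80, 81} × {p, q, r}, {80, 81, 82} × {p, q}, {80, 81, 82} × {q, r}, {81, 82} × {p, q, r}, {80, 81, 82} × {p, q, r}}; |τ_{X×Y}| = 108.

Enumerate products U × V with U ∈ τ_X, V ∈ τ_Y (deduplicated):
  ∅ × ∅ = {} (∅)
  {80} × {q} = {(80,q)}
  {80} × {r} = {(80,r)}
  {81} × {q} = {(81,q)}
  {81} × {r} = {(81,r)}
  {80} × {p, q} = {(80,p), (80,q)}
  {80} × {q, r} = {(80,q), (80,r)}
  {80, 81} × {q} = {(80,q), (81,q)}
  {80, 81} × {r} = {(80,r), (81,r)}
  {81} × {p, q} = {(81,p), (81,q)}
  {81} × {q, r} = {(81,q), (81,r)}
  {81, 82} × {q} = {(81,q), (82,q)}
  {81, 82} × {r} = {(81,r), (82,r)}
  {80} × {p, q, r} = {(80,p), (80,q), (80,r)}
  {80, 81, 82} × {q} = {(80,q), (81,q), (82,q)}
  {80, 81, 82} × {r} = {(80,r), (81,r), (82,r)}
  {81} × {p, q, r} = {(81,p), (81,q), (81,r)}
  {80, 81} × {p, q} = {(80,p), (80,q), (81,p), (81,q)}
  {80, 81} × {q, r} = {(80,q), (80,r), (81,q), (81,r)}
  {81, 82} × {p, q} = {(81,p), (81,q), (82,p), (82,q)}
  {81, 82} × {q, r} = {(81,q), (81,r), (82,q), (82,r)}
  {80, 81} × {p, q, r} = {(80,p), (80,q), (80,r), (81,p), (81,q), (81,r)}
  {80, 81, 82} × {p, q} = {(80,p), (80,q), (81,p), (81,q), (82,p), (82,q)}
  {80, 81, 82} × {q, r} = {(80,q), (80,r), (81,q), (81,r), (82,q), (82,r)}
  {81, 82} × {p, q, r} = {(81,p), (81,q), (81,r), (82,p), (82,q), (82,r)}
  {80, 81, 82} × {p, q, r} = {(80,p), (80,q), (80,r), (81,p), (81,q), (81,r), (82,p), (82,q), (82,r)}
These 26 distinct sets form the basis B.
Close under arbitrary unions to get τ_{X×Y}; counting gives |τ_{X×Y}| = 108.


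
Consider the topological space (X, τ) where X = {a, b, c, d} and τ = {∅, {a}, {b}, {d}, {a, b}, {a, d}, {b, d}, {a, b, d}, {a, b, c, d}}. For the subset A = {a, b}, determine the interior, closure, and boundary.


int(A) = {a, b}, cl(A) = {a, b, c}, ∂A = {c}.

Closed sets in (X, τ) are complements of opens:
  closed(X, τ) = {∅, {c}, {a, c}, {b, c}, {c, d}, {a, b, c}, {a, c, d}, {b, c, d}, {a, b, c, d}}.
int(A) = ⋃ {U ∈ τ : U ⊆ A}. Opens contained in A: ∅, {a}, {b}, {a, b}.
Taking the union of these: int(A) = {a, b}.
cl(A) = ⋂ {C closed : A ⊆ C}. Closed sets containing A: {a, b, c}, {a, b, c, d}.
Intersecting these: cl(A) = {a, b, c}.
∂A = cl(A) ∖ int(A) = {a, b, c} ∖ {a, b} = {c}.


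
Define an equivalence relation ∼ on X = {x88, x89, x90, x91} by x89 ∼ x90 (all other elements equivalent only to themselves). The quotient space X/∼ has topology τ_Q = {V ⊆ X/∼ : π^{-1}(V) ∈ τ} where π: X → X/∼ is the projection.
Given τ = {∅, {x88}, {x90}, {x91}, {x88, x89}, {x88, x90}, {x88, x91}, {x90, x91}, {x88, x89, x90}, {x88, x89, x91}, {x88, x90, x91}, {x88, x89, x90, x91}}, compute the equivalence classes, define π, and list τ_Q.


X/∼ = {[x88], [x89=x90], [x91]}; |τ_Q| = 6.

Equivalence classes: [x88], [x89=x90], [x91].
Quotient map π: X → X/∼ sends x88 ↦ [x88], x89 ↦ [x89=x90], x90 ↦ [x89=x90], x91 ↦ [x91].
For each subset V ⊆ X/∼, compute π^{-1}(V) ⊆ X and check whether π^{-1}(V) ∈ τ. V is open in τ_Q iff π^{-1}(V) ∈ τ.
  V = {}: π^{-1}(V) = ∅ ∈ τ ✓.
  V = {[x88]}: π^{-1}(V) = {x88} ∈ τ ✓.
  V = {[x89=x90]}: π^{-1}(V) = {x89, x90} ∉ τ ✗.
  V = {[x88], [x89=x90]}: π^{-1}(V) = {x88, x89, x90} ∈ τ ✓.
  V = {[x91]}: π^{-1}(V) = {x91} ∈ τ ✓.
  V = {[x88], [x91]}: π^{-1}(V) = {x88, x91} ∈ τ ✓.
  V = {[x89=x90], [x91]}: π^{-1}(V) = {x89, x90, x91} ∉ τ ✗.
  V = {[x88], [x89=x90], [x91]}: π^{-1}(V) = {x88, x89, x90, x91} ∈ τ ✓.
Open sets in the quotient: τ_Q = {{}, {[x88]}, {[x88], [x89=x90]}, {[x91]}, {[x88], [x91]}, {[x88], [x89=x90], [x91]}} (6 elements).


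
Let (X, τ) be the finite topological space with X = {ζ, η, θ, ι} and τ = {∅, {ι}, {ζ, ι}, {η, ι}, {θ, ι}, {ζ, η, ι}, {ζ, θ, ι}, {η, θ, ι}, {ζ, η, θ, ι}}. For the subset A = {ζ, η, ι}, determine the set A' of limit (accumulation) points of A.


A' = {ζ, η, θ}

For each x ∈ X, list the open sets U ∈ τ with x ∈ U, then check whether U ∩ (A ∖ {x}) ≠ ∅ for every such U.
  x = ζ: opens ∋ x are {ζ, ι}, {ζ, η, ι}, {ζ, θ, ι}, {ζ, η, θ, ι}; each meets A ∖ {ζ}, so x IS a limit point.
  x = η: opens ∋ x are {η, ι}, {ζ, η, ι}, {η, θ, ι}, {ζ, η, θ, ι}; each meets A ∖ {η}, so x IS a limit point.
  x = θ: opens ∋ x are {θ, ι}, {ζ, θ, ι}, {η, θ, ι}, {ζ, η, θ, ι}; each meets A ∖ {θ}, so x IS a limit point.
  x = ι: open {ι} ∋ x has {ι} ∩ (A ∖ {ι}) = ∅, so x is NOT a limit point.
Collecting: A' = {ζ, η, θ}.


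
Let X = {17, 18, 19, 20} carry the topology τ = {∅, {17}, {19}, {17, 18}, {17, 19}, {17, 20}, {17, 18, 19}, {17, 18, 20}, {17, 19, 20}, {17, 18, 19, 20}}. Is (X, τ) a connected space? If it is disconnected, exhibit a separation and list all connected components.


(X, τ) is disconnected; components = [{19}, {17, 18, 20}].

Find clopen sets (U ∈ τ with X ∖ U ∈ τ):
  U = ∅, X ∖ U = {17, 18, 19, 20} — both open, so U is clopen.
  U = {19}, X ∖ U = {17, 18, 20} — both open, so U is clopen.
  U = {17, 18, 20}, X ∖ U = {19} — both open, so U is clopen.
  U = {17, 18, 19, 20}, X ∖ U = ∅ — both open, so U is clopen.
Nontrivial clopen(s) exist: e.g. {19}. So (X, τ) is disconnected.
Compute connected components by grouping points that agree on all clopens:
  component: {19}
  component: {17, 18, 20}


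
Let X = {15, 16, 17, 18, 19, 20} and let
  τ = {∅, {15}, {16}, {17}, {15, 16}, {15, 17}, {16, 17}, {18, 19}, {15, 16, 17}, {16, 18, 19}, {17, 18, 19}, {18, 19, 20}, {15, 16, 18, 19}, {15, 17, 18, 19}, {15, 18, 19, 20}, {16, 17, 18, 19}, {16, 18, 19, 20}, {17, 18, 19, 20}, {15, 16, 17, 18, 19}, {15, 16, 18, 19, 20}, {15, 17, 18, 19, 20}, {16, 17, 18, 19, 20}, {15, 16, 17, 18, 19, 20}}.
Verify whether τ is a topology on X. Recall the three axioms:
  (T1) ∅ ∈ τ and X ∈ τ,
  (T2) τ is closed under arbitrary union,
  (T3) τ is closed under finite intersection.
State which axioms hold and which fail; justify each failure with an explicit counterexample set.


τ is NOT a topology on X.

Axiom (T1): ∅ ∈ τ? Yes; X ∈ τ? Yes.
Axiom (T2/T3): check pairwise unions and intersections of members of τ.
Counterexample for (T2): {15} ∪ {18, 19} = {15, 18, 19} ∉ τ. Therefore τ is NOT a topology.


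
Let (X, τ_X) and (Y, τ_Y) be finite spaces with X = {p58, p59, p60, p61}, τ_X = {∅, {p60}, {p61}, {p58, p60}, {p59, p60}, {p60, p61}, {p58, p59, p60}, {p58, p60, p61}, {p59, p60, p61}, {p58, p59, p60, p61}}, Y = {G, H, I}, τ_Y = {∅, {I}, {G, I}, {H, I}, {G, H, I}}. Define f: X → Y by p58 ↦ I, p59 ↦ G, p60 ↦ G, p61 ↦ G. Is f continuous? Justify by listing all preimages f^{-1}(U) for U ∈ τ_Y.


f is NOT continuous.

Compute f^{-1}(U) for each U ∈ τ_Y:
  U = ∅: f^{-1}(U) = ∅ ∈ τ_X ✓.
  U = {I}: f^{-1}(U) = {p58} ∉ τ_X ✗.
  U = {G, I}: f^{-1}(U) = {p58, p59, p60, p61} ∈ τ_X ✓.
  U = {H, I}: f^{-1}(U) = {p58} ∉ τ_X ✗.
  U = {G, H, I}: f^{-1}(U) = {p58, p59, p60, p61} ∈ τ_X ✓.
Found U = {I} with f^{-1}(U) = {p58} not in τ_X. Therefore f is NOT continuous.


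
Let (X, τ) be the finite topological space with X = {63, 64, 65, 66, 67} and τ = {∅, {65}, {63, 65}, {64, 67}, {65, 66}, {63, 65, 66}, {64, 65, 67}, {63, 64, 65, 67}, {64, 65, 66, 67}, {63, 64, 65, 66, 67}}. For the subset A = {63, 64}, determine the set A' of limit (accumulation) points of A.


A' = {67}

For each x ∈ X, list the open sets U ∈ τ with x ∈ U, then check whether U ∩ (A ∖ {x}) ≠ ∅ for every such U.
  x = 63: open {63, 65} ∋ x has {63, 65} ∩ (A ∖ {63}) = ∅, so x is NOT a limit point.
  x = 64: open {64, 67} ∋ x has {64, 67} ∩ (A ∖ {64}) = ∅, so x is NOT a limit point.
  x = 65: open {65} ∋ x has {65} ∩ (A ∖ {65}) = ∅, so x is NOT a limit point.
  x = 66: open {65, 66} ∋ x has {65, 66} ∩ (A ∖ {66}) = ∅, so x is NOT a limit point.
  x = 67: opens ∋ x are {64, 67}, {64, 65, 67}, {63, 64, 65, 67}, {64, 65, 66, 67}, {63, 64, 65, 66, 67}; each meets A ∖ {67}, so x IS a limit point.
Collecting: A' = {67}.


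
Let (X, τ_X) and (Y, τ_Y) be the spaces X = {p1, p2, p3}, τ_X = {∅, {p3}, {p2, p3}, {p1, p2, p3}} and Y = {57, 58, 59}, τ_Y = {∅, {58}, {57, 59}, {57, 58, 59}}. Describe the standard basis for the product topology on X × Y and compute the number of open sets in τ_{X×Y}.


Basis B = {∅ × ∅, {p3} × {58}, {p2, p3} × {58}, {p3} × {57, 59}, {p1, p2, p3} × {58}, {p3} × {57, 58, 59}, {p2, p3} × {57, 59}, {p1, p2, p3} × {57, 59}, {p2, p3} × {57, 58, 59}, {p1, p2, p3} × {57, 58, 59}}; |τ_{X×Y}| = 16.

Enumerate products U × V with U ∈ τ_X, V ∈ τ_Y (deduplicated):
  ∅ × ∅ = {} (∅)
  {p3} × {58} = {(p3,58)}
  {p2, p3} × {58} = {(p2,58), (p3,58)}
  {p3} × {57, 59} = {(p3,57), (p3,59)}
  {p1, p2, p3} × {58} = {(p1,58), (p2,58), (p3,58)}
  {p3} × {57, 58, 59} = {(p3,57), (p3,58), (p3,59)}
  {p2, p3} × {57, 59} = {(p2,57), (p2,59), (p3,57), (p3,59)}
  {p1, p2, p3} × {57, 59} = {(p1,57), (p1,59), (p2,57), (p2,59), (p3,57), (p3,59)}
  {p2, p3} × {57, 58, 59} = {(p2,57), (p2,58), (p2,59), (p3,57), (p3,58), (p3,59)}
  {p1, p2, p3} × {57, 58, 59} = {(p1,57), (p1,58), (p1,59), (p2,57), (p2,58), (p2,59), (p3,57), (p3,58), (p3,59)}
These 10 distinct sets form the basis B.
Close under arbitrary unions to get τ_{X×Y}; counting gives |τ_{X×Y}| = 16.
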